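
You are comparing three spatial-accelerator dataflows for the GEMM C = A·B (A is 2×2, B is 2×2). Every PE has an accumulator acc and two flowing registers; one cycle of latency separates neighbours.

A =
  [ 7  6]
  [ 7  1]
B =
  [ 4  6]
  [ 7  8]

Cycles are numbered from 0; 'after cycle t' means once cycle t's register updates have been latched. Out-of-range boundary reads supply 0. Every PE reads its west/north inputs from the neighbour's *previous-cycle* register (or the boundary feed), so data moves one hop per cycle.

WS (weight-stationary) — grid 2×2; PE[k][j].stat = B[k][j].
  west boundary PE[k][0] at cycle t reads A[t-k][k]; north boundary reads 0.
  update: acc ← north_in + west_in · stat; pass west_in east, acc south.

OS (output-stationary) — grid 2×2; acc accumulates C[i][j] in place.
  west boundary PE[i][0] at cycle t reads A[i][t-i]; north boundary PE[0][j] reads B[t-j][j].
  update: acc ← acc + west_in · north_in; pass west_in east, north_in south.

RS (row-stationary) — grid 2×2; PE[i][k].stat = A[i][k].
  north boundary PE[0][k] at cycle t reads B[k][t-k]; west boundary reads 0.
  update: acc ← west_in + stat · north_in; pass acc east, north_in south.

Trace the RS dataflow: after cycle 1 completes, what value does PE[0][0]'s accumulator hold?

PE[0][0].acc = 42

RS 2×2: PE[0][0] cycle-by-cycle (with neighbour feeds):
  step 0 · PE0,0: acc=28; fwd→28 fwd↓4
  step 1 · PE0,0: acc=42; fwd→42 fwd↓6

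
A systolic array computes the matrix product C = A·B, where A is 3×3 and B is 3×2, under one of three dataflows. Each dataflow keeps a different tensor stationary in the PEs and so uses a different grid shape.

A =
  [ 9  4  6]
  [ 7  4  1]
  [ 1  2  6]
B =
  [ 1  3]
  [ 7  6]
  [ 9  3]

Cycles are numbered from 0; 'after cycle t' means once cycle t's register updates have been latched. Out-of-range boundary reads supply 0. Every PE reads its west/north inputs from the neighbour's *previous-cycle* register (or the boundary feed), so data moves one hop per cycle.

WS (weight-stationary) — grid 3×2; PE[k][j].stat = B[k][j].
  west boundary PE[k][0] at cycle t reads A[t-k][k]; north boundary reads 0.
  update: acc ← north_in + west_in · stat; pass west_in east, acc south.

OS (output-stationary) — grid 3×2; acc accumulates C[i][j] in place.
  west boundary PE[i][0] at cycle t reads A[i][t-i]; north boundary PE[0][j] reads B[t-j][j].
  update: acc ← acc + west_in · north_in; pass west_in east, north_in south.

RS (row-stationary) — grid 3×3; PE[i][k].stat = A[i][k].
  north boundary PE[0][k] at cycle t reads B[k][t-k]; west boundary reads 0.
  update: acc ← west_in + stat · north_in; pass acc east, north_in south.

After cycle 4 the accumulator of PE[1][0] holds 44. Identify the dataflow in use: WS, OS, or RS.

WS (3×2 grid), PE[1][0]:
  [0] (1,0) acc=0 (h:0 v:0)
  [1] (1,0) acc=37 (h:4 v:37)
  [2] (1,0) acc=35 (h:4 v:35)
  [3] (1,0) acc=15 (h:2 v:15)
  [4] (1,0) acc=0 (h:0 v:0)
OS (3×2 grid), PE[1][0]:
  [0] (1,0) acc=0 (h:0 v:0)
  [1] (1,0) acc=7 (h:7 v:1)
  [2] (1,0) acc=35 (h:4 v:7)
  [3] (1,0) acc=44 (h:1 v:9)
  [4] (1,0) acc=44 (h:0 v:0)
RS (3×3 grid), PE[1][0]:
  [0] (1,0) acc=0 (h:0 v:0)
  [1] (1,0) acc=7 (h:7 v:1)
  [2] (1,0) acc=21 (h:21 v:3)
  [3] (1,0) acc=0 (h:0 v:0)
  [4] (1,0) acc=0 (h:0 v:0)

dataflow = OS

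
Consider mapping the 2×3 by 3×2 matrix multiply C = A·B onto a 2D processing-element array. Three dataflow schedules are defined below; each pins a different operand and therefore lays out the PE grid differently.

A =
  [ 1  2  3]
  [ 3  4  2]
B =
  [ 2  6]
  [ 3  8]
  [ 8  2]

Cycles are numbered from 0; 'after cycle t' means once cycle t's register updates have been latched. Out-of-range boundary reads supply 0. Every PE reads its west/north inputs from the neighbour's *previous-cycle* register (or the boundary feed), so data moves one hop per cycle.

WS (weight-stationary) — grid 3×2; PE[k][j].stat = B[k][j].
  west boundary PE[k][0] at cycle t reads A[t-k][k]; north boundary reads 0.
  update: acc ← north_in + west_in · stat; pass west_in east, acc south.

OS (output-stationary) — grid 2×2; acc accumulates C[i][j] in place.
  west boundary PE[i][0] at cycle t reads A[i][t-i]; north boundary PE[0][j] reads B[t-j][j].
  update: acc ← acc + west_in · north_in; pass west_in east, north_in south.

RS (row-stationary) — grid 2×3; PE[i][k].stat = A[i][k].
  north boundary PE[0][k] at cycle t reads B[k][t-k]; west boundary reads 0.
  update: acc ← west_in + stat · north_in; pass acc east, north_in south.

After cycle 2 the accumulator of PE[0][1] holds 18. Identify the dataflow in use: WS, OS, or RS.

WS [3×2] PE[0][1] across cycles:
  0: (0,1).acc=0  regs=<0,0>
  1: (0,1).acc=6  regs=<1,6>
  2: (0,1).acc=18  regs=<3,18>
OS [2×2] PE[0][1] across cycles:
  0: (0,1).acc=0  regs=<0,0>
  1: (0,1).acc=6  regs=<1,6>
  2: (0,1).acc=22  regs=<2,8>
RS [2×3] PE[0][1] across cycles:
  0: (0,1).acc=0  regs=<0,0>
  1: (0,1).acc=8  regs=<8,3>
  2: (0,1).acc=22  regs=<22,8>

dataflow = WS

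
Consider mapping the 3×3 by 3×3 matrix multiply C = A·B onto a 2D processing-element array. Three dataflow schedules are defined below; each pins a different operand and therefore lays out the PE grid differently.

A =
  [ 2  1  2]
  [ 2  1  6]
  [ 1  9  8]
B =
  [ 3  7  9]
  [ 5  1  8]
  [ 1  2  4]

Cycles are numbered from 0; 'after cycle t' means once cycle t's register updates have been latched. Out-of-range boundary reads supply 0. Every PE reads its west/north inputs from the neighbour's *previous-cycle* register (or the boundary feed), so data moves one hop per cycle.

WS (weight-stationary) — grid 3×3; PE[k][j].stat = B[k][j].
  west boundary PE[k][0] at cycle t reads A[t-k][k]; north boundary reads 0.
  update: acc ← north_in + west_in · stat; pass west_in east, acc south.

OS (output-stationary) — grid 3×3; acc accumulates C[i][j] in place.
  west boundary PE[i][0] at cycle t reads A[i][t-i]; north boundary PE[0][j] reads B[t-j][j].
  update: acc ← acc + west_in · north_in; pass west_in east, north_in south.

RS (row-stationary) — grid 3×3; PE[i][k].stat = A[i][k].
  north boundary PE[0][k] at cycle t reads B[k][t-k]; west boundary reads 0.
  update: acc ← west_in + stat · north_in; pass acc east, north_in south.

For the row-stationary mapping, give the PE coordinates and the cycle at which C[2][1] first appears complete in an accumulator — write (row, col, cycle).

(row, col, cycle) = (2, 2, 5)

Under RS, C[2][1] lands at PE[2][2]:
  @0  [2,2]  acc 0  |  →0  ↓0
  @1  [2,2]  acc 0  |  →0  ↓0
  @2  [2,2]  acc 0  |  →0  ↓0
  @3  [2,2]  acc 0  |  →0  ↓0
  @4  [2,2]  acc 56  |  →56  ↓1
  @5  [2,2]  acc 32  |  →32  ↓2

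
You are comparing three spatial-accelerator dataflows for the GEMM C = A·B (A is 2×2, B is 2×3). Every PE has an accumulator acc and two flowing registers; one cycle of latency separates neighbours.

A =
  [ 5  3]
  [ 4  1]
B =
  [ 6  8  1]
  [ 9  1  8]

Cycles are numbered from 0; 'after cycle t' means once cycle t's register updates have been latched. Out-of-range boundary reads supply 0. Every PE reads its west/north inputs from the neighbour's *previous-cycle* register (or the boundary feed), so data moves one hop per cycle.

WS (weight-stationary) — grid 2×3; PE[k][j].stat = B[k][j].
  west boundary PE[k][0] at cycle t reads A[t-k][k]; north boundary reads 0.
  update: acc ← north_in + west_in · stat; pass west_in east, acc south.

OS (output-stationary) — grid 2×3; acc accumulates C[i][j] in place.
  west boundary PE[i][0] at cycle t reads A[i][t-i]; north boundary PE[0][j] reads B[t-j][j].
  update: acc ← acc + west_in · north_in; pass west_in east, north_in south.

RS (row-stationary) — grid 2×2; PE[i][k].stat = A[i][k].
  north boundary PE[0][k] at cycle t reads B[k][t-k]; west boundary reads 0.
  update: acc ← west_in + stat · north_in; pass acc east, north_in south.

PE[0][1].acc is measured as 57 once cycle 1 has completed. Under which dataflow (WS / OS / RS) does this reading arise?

dataflow = RS

Under WS (2×3), PE[0][1]:
  c0 r0c1: 0 / 0 / 0
  c1 r0c1: 40 / 5 / 40
Under OS (2×3), PE[0][1]:
  c0 r0c1: 0 / 0 / 0
  c1 r0c1: 40 / 5 / 8
Under RS (2×2), PE[0][1]:
  c0 r0c1: 0 / 0 / 0
  c1 r0c1: 57 / 57 / 9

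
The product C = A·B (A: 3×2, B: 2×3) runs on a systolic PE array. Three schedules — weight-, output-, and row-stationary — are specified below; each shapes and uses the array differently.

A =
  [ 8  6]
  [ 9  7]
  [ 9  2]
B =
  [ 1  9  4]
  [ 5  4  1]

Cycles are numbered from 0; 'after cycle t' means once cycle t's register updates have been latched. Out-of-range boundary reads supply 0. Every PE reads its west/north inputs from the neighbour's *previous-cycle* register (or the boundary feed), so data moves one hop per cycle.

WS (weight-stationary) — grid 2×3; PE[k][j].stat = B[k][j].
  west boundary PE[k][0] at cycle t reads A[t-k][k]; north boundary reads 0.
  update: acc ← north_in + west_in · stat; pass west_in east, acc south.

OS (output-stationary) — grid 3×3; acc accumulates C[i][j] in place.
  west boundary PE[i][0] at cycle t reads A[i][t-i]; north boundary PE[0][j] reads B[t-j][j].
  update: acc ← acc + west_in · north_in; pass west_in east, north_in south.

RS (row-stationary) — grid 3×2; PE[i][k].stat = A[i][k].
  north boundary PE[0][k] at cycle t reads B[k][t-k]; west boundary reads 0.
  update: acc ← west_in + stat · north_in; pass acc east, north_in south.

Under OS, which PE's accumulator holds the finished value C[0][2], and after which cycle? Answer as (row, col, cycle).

(row, col, cycle) = (0, 2, 3)

OS — PE[0][2] is where C[0][2] collects:
  step 0 · PE0,2: acc=0; fwd→0 fwd↓0
  step 1 · PE0,2: acc=0; fwd→0 fwd↓0
  step 2 · PE0,2: acc=32; fwd→8 fwd↓4
  step 3 · PE0,2: acc=38; fwd→6 fwd↓1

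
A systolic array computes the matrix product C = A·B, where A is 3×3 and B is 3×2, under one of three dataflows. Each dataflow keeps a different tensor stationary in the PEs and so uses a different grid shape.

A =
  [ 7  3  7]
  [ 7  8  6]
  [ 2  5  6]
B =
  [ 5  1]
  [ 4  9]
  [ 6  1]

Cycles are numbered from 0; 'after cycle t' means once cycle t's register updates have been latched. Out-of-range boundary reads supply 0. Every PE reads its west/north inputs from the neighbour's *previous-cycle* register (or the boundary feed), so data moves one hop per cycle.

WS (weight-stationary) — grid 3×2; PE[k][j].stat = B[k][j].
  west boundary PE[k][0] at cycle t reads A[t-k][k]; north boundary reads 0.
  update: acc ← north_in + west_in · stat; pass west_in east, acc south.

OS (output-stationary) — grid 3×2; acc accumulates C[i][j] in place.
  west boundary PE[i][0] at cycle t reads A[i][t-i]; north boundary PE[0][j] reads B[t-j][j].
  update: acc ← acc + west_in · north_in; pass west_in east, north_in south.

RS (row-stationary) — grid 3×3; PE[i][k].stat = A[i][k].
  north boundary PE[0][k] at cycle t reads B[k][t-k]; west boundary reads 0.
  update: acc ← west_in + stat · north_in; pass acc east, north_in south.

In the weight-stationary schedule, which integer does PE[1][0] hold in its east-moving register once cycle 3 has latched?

register = 5

Tracing WS — 3×2 array, target PE[1][0]:
  step 0 · PE0,0: acc=35; fwd→7 fwd↓35
  step 0 · PE1,0: acc=0; fwd→0 fwd↓0
  step 1 · PE0,0: acc=35; fwd→7 fwd↓35
  step 1 · PE1,0: acc=47; fwd→3 fwd↓47
  step 2 · PE0,0: acc=10; fwd→2 fwd↓10
  step 2 · PE1,0: acc=67; fwd→8 fwd↓67
  step 3 · PE0,0: acc=0; fwd→0 fwd↓0
  step 3 · PE1,0: acc=30; fwd→5 fwd↓30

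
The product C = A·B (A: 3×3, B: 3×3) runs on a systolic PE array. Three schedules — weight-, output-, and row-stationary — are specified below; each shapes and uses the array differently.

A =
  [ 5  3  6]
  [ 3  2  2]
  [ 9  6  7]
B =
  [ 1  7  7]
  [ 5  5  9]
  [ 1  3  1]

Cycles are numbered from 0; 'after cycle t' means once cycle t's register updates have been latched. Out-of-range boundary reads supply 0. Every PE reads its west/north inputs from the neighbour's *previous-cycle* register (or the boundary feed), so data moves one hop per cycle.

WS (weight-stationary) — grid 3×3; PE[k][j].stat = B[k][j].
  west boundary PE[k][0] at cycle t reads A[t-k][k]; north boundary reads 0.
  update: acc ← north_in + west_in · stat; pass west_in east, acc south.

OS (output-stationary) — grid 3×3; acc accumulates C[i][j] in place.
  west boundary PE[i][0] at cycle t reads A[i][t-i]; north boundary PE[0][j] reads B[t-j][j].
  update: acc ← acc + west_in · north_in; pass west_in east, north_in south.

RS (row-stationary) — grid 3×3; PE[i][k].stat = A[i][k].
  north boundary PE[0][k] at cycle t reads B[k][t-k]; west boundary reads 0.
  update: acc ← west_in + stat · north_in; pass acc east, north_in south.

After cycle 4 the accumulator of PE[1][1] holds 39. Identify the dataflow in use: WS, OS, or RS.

— WS: 3×3; PE[1][1] trace:
  cycle 0: PE[1][1] → acc 0, east 0, south 0
  cycle 1: PE[1][1] → acc 0, east 0, south 0
  cycle 2: PE[1][1] → acc 50, east 3, south 50
  cycle 3: PE[1][1] → acc 31, east 2, south 31
  cycle 4: PE[1][1] → acc 93, east 6, south 93
— OS: 3×3; PE[1][1] trace:
  cycle 0: PE[1][1] → acc 0, east 0, south 0
  cycle 1: PE[1][1] → acc 0, east 0, south 0
  cycle 2: PE[1][1] → acc 21, east 3, south 7
  cycle 3: PE[1][1] → acc 31, east 2, south 5
  cycle 4: PE[1][1] → acc 37, east 2, south 3
— RS: 3×3; PE[1][1] trace:
  cycle 0: PE[1][1] → acc 0, east 0, south 0
  cycle 1: PE[1][1] → acc 0, east 0, south 0
  cycle 2: PE[1][1] → acc 13, east 13, south 5
  cycle 3: PE[1][1] → acc 31, east 31, south 5
  cycle 4: PE[1][1] → acc 39, east 39, south 9

dataflow = RS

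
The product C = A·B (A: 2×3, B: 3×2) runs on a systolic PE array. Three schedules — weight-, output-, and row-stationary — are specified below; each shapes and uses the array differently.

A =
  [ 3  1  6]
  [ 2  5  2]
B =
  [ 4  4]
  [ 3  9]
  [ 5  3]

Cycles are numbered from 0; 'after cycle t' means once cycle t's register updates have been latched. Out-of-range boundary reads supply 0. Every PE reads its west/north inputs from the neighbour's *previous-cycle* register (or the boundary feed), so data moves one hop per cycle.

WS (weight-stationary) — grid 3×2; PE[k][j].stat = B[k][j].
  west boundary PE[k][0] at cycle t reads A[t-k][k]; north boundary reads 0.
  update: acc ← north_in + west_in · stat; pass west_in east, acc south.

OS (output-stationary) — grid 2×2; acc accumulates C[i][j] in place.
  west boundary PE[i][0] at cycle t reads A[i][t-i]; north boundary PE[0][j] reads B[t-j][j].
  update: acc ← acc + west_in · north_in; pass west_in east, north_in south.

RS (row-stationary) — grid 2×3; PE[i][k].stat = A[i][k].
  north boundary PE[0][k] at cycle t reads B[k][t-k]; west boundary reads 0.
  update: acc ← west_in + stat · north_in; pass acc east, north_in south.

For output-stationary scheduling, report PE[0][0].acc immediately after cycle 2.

OS 2×2: PE[0][0] cycle-by-cycle (with neighbour feeds):
  t=0 PE[0][0]: acc=12 h=3 v=4
  t=1 PE[0][0]: acc=15 h=1 v=3
  t=2 PE[0][0]: acc=45 h=6 v=5

PE[0][0].acc = 45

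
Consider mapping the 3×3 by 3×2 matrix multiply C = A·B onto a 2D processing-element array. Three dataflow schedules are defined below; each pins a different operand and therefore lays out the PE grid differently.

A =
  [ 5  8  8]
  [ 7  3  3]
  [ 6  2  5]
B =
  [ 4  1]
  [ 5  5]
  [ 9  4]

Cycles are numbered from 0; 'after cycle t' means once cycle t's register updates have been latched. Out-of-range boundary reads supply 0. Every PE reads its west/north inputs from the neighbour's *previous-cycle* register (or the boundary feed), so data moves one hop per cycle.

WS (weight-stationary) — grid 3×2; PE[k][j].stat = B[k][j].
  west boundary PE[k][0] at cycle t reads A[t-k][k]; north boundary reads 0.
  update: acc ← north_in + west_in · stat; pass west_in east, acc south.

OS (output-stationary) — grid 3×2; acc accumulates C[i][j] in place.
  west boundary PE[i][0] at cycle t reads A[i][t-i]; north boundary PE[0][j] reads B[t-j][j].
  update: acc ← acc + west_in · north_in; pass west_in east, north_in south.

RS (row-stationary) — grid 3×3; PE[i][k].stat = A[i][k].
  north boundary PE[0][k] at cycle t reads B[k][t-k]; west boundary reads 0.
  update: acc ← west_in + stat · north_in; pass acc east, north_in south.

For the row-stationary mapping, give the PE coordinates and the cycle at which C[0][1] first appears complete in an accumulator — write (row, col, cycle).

(row, col, cycle) = (0, 2, 3)

RS — PE[0][2] is where C[0][1] collects:
  cycle 0: PE[0][2] → acc 0, east 0, south 0
  cycle 1: PE[0][2] → acc 0, east 0, south 0
  cycle 2: PE[0][2] → acc 132, east 132, south 9
  cycle 3: PE[0][2] → acc 77, east 77, south 4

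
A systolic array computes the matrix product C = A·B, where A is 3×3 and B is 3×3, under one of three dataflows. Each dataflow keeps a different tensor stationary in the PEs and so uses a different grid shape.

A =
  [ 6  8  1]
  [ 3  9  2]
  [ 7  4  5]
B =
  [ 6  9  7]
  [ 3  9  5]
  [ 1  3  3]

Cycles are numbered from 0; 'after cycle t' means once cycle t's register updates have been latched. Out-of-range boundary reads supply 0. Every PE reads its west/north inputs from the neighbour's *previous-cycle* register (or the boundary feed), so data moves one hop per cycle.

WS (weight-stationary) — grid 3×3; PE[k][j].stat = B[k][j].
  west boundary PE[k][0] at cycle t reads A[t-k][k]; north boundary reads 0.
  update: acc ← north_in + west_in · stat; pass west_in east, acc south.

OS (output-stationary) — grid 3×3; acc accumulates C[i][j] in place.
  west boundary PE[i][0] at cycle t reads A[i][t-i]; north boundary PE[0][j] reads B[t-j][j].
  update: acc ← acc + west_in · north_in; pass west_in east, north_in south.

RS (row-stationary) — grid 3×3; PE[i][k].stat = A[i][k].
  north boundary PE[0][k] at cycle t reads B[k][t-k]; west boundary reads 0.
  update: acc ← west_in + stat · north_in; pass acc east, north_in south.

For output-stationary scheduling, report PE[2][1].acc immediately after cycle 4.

PE[2][1].acc = 99

OS on a 3×3 grid — tracing PE[2][1] and its feeders:
  step 0 · PE1,1: acc=0; fwd→0 fwd↓0
  step 0 · PE2,0: acc=0; fwd→0 fwd↓0
  step 0 · PE2,1: acc=0; fwd→0 fwd↓0
  step 1 · PE1,1: acc=0; fwd→0 fwd↓0
  step 1 · PE2,0: acc=0; fwd→0 fwd↓0
  step 1 · PE2,1: acc=0; fwd→0 fwd↓0
  step 2 · PE1,1: acc=27; fwd→3 fwd↓9
  step 2 · PE2,0: acc=42; fwd→7 fwd↓6
  step 2 · PE2,1: acc=0; fwd→0 fwd↓0
  step 3 · PE1,1: acc=108; fwd→9 fwd↓9
  step 3 · PE2,0: acc=54; fwd→4 fwd↓3
  step 3 · PE2,1: acc=63; fwd→7 fwd↓9
  step 4 · PE1,1: acc=114; fwd→2 fwd↓3
  step 4 · PE2,0: acc=59; fwd→5 fwd↓1
  step 4 · PE2,1: acc=99; fwd→4 fwd↓9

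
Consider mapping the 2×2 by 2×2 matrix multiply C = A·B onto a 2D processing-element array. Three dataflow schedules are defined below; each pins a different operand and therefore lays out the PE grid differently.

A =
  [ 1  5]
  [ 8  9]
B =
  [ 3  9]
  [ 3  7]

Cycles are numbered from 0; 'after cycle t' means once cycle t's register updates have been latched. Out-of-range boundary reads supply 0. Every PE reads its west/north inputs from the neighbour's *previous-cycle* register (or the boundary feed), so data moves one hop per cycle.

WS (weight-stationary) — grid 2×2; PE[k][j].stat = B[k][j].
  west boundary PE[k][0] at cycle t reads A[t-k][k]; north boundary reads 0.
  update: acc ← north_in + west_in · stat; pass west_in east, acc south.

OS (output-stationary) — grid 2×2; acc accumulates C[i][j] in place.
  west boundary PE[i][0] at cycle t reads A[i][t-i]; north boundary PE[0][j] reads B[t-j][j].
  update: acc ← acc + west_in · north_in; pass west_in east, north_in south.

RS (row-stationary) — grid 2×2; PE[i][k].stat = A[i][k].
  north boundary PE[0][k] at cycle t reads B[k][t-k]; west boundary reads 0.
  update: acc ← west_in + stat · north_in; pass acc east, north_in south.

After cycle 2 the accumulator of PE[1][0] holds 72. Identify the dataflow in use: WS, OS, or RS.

WS [2×2] PE[1][0] across cycles:
  0: (1,0).acc=0  regs=<0,0>
  1: (1,0).acc=18  regs=<5,18>
  2: (1,0).acc=51  regs=<9,51>
OS [2×2] PE[1][0] across cycles:
  0: (1,0).acc=0  regs=<0,0>
  1: (1,0).acc=24  regs=<8,3>
  2: (1,0).acc=51  regs=<9,3>
RS [2×2] PE[1][0] across cycles:
  0: (1,0).acc=0  regs=<0,0>
  1: (1,0).acc=24  regs=<24,3>
  2: (1,0).acc=72  regs=<72,9>

dataflow = RS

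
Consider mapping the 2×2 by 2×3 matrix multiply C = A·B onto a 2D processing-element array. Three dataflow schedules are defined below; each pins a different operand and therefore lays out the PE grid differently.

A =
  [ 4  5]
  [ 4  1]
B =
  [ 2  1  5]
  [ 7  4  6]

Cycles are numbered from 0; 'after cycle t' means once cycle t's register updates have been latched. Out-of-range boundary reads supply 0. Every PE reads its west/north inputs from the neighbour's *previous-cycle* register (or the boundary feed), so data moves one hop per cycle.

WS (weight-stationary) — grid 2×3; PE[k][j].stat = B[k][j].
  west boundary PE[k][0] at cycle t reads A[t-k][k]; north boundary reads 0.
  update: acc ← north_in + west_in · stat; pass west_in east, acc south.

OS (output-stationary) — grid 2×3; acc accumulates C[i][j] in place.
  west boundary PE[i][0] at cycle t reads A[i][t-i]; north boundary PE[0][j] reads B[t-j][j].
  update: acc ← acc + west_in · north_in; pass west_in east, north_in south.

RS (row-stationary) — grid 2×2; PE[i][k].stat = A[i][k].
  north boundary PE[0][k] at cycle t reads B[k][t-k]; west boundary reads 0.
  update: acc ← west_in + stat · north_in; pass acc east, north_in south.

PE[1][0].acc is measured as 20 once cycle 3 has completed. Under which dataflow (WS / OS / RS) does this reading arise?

WS [2×3] PE[1][0] across cycles:
  t=0 PE[1][0]: acc=0 h=0 v=0
  t=1 PE[1][0]: acc=43 h=5 v=43
  t=2 PE[1][0]: acc=15 h=1 v=15
  t=3 PE[1][0]: acc=0 h=0 v=0
OS [2×3] PE[1][0] across cycles:
  t=0 PE[1][0]: acc=0 h=0 v=0
  t=1 PE[1][0]: acc=8 h=4 v=2
  t=2 PE[1][0]: acc=15 h=1 v=7
  t=3 PE[1][0]: acc=15 h=0 v=0
RS [2×2] PE[1][0] across cycles:
  t=0 PE[1][0]: acc=0 h=0 v=0
  t=1 PE[1][0]: acc=8 h=8 v=2
  t=2 PE[1][0]: acc=4 h=4 v=1
  t=3 PE[1][0]: acc=20 h=20 v=5

dataflow = RS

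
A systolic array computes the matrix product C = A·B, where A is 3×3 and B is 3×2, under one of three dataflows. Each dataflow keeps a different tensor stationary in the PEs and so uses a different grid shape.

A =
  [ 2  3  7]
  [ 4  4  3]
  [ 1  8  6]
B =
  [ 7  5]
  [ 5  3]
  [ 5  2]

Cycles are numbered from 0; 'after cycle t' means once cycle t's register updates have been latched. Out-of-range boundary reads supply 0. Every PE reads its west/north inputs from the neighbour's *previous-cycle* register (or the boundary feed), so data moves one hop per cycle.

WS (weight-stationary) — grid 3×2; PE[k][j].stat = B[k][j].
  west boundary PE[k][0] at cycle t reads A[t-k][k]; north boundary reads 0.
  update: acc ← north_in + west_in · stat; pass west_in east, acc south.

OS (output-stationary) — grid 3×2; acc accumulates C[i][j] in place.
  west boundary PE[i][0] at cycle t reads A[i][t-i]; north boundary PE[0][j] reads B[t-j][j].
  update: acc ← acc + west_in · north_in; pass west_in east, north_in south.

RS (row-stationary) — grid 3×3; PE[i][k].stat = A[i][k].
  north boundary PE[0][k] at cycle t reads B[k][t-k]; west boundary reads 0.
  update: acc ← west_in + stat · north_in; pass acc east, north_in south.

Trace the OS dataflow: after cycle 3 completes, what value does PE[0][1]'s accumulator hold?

PE[0][1].acc = 33

Tracing OS — 3×2 array, target PE[0][1]:
  c0 r0c0: 14 / 2 / 7
  c0 r0c1: 0 / 0 / 0
  c1 r0c0: 29 / 3 / 5
  c1 r0c1: 10 / 2 / 5
  c2 r0c0: 64 / 7 / 5
  c2 r0c1: 19 / 3 / 3
  c3 r0c0: 64 / 0 / 0
  c3 r0c1: 33 / 7 / 2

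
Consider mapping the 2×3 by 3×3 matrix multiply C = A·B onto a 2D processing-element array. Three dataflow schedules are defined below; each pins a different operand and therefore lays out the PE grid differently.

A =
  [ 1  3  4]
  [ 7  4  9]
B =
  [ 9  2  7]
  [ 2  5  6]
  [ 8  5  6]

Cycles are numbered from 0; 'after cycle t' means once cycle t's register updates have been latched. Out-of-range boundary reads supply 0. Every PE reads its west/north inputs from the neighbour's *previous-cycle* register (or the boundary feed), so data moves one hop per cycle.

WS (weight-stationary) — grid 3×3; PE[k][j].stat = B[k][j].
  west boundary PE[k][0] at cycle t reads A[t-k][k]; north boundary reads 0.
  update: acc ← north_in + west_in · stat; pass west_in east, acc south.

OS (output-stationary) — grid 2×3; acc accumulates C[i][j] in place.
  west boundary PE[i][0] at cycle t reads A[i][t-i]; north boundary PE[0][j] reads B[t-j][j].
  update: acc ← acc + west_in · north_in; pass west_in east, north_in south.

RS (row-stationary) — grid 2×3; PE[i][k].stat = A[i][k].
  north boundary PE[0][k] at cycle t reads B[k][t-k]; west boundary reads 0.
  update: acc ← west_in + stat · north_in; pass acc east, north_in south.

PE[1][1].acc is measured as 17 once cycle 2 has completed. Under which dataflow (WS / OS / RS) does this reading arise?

WS [3×3] PE[1][1] across cycles:
  0: (1,1).acc=0  regs=<0,0>
  1: (1,1).acc=0  regs=<0,0>
  2: (1,1).acc=17  regs=<3,17>
OS [2×3] PE[1][1] across cycles:
  0: (1,1).acc=0  regs=<0,0>
  1: (1,1).acc=0  regs=<0,0>
  2: (1,1).acc=14  regs=<7,2>
RS [2×3] PE[1][1] across cycles:
  0: (1,1).acc=0  regs=<0,0>
  1: (1,1).acc=0  regs=<0,0>
  2: (1,1).acc=71  regs=<71,2>

dataflow = WS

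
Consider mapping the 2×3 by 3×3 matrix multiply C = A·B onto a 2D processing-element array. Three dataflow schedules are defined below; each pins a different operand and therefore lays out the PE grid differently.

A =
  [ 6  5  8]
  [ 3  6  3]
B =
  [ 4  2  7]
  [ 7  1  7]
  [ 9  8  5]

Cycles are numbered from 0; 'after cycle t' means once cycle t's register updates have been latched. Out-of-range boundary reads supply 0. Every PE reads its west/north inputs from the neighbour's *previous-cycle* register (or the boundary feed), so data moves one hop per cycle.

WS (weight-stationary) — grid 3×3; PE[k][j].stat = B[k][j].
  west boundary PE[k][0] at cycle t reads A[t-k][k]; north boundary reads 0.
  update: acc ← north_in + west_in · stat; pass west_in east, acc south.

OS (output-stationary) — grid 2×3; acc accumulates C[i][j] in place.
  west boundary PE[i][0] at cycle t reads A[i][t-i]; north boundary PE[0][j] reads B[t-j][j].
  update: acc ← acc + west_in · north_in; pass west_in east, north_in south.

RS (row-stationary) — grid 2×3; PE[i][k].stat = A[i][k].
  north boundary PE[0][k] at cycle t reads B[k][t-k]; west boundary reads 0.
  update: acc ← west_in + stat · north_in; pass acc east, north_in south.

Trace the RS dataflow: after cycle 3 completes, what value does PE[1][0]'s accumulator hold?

Tracing RS — 2×3 array, target PE[1][0]:
  after 0 — PE[0][0] acc=24, pass-E 24, pass-S 4
  after 0 — PE[1][0] acc=0, pass-E 0, pass-S 0
  after 1 — PE[0][0] acc=12, pass-E 12, pass-S 2
  after 1 — PE[1][0] acc=12, pass-E 12, pass-S 4
  after 2 — PE[0][0] acc=42, pass-E 42, pass-S 7
  after 2 — PE[1][0] acc=6, pass-E 6, pass-S 2
  after 3 — PE[0][0] acc=0, pass-E 0, pass-S 0
  after 3 — PE[1][0] acc=21, pass-E 21, pass-S 7

PE[1][0].acc = 21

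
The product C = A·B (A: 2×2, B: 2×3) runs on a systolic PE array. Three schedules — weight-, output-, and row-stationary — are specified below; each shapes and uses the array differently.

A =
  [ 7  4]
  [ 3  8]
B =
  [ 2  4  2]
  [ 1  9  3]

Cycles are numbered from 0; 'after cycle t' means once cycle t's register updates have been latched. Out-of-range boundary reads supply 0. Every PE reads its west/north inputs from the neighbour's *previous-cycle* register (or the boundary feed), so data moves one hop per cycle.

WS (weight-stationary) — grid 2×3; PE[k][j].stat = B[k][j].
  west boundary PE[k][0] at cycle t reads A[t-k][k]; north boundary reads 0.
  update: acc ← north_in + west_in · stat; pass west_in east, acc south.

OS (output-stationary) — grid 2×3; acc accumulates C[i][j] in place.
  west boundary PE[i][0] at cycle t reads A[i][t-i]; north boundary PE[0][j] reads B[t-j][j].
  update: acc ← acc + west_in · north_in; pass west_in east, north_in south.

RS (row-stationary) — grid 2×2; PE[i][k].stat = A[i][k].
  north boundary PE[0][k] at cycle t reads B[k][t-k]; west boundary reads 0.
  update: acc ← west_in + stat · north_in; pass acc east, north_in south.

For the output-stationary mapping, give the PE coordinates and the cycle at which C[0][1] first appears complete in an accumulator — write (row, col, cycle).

Under OS, C[0][1] lands at PE[0][1]:
  step 0 · PE0,1: acc=0; fwd→0 fwd↓0
  step 1 · PE0,1: acc=28; fwd→7 fwd↓4
  step 2 · PE0,1: acc=64; fwd→4 fwd↓9

(row, col, cycle) = (0, 1, 2)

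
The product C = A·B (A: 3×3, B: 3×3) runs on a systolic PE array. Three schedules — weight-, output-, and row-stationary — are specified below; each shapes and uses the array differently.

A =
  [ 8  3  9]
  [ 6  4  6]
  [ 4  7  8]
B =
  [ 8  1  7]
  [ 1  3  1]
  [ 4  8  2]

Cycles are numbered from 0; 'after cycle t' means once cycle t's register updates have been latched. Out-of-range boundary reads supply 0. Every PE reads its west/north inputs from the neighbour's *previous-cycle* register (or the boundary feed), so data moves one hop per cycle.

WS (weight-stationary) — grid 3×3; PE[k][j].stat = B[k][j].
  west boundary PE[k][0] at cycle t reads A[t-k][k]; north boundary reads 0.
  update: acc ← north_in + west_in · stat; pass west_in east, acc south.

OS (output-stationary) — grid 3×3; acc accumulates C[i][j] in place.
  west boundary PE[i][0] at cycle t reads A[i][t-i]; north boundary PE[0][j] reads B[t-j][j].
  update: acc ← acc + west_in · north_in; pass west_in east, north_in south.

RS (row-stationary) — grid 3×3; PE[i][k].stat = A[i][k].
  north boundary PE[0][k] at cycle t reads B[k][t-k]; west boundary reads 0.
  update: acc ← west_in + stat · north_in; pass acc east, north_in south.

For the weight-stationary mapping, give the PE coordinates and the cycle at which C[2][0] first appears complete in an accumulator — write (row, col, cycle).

Under WS, C[2][0] lands at PE[2][0]:
  step 0 · PE2,0: acc=0; fwd→0 fwd↓0
  step 1 · PE2,0: acc=0; fwd→0 fwd↓0
  step 2 · PE2,0: acc=103; fwd→9 fwd↓103
  step 3 · PE2,0: acc=76; fwd→6 fwd↓76
  step 4 · PE2,0: acc=71; fwd→8 fwd↓71

(row, col, cycle) = (2, 0, 4)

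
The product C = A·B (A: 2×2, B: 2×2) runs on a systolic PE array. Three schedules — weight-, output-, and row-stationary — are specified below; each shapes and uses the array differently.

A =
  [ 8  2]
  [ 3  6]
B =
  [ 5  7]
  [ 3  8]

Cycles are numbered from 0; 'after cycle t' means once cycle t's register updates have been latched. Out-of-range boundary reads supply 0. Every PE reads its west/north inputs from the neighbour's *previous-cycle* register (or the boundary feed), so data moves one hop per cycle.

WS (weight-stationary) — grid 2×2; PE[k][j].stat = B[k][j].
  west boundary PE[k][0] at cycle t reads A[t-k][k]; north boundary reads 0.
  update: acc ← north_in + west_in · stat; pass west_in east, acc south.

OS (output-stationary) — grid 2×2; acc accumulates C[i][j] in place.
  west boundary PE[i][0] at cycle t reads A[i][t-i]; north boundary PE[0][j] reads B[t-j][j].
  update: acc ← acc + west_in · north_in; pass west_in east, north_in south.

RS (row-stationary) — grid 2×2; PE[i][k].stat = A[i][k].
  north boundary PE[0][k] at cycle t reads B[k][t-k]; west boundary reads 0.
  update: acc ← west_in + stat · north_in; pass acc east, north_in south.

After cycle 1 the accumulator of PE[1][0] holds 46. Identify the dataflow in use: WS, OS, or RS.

WS (2×2 grid), PE[1][0]:
  @0  [1,0]  acc 0  |  →0  ↓0
  @1  [1,0]  acc 46  |  →2  ↓46
OS (2×2 grid), PE[1][0]:
  @0  [1,0]  acc 0  |  →0  ↓0
  @1  [1,0]  acc 15  |  →3  ↓5
RS (2×2 grid), PE[1][0]:
  @0  [1,0]  acc 0  |  →0  ↓0
  @1  [1,0]  acc 15  |  →15  ↓5

dataflow = WS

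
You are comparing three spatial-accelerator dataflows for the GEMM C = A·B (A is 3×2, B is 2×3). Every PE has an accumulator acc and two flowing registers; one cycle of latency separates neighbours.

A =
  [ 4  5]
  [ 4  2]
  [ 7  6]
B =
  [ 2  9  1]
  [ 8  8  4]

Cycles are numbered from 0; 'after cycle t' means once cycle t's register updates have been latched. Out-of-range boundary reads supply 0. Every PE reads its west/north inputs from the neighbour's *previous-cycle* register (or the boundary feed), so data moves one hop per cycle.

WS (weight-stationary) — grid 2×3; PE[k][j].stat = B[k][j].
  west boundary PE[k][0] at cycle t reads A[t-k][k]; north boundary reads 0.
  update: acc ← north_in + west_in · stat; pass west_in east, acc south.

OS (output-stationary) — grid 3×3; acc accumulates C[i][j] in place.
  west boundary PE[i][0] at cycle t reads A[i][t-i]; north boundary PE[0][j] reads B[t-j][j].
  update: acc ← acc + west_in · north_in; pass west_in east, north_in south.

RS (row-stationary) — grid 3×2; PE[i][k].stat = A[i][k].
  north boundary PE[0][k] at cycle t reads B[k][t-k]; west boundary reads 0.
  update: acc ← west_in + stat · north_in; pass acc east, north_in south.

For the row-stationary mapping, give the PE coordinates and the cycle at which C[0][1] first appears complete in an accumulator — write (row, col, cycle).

(row, col, cycle) = (0, 1, 2)

RS: C[0][1] accumulates in PE[0][1]:
  [0] (0,1) acc=0 (h:0 v:0)
  [1] (0,1) acc=48 (h:48 v:8)
  [2] (0,1) acc=76 (h:76 v:8)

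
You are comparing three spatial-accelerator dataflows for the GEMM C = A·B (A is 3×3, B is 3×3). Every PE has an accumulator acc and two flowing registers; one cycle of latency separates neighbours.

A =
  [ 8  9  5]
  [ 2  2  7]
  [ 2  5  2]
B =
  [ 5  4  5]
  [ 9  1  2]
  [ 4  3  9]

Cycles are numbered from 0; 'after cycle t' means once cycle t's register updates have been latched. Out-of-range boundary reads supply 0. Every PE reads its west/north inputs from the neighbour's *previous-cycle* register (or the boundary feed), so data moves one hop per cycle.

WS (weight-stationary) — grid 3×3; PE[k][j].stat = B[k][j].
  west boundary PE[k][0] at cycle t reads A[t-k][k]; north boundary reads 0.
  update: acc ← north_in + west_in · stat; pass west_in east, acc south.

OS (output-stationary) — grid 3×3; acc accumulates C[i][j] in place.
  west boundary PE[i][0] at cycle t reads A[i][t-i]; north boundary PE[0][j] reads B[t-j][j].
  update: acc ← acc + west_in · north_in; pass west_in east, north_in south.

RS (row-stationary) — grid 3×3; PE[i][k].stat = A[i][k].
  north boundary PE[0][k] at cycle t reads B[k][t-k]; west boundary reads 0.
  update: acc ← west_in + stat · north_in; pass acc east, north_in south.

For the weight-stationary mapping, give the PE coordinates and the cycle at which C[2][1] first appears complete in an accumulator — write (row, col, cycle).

WS — PE[2][1] is where C[2][1] collects:
  after 0 — PE[2][1] acc=0, pass-E 0, pass-S 0
  after 1 — PE[2][1] acc=0, pass-E 0, pass-S 0
  after 2 — PE[2][1] acc=0, pass-E 0, pass-S 0
  after 3 — PE[2][1] acc=56, pass-E 5, pass-S 56
  after 4 — PE[2][1] acc=31, pass-E 7, pass-S 31
  after 5 — PE[2][1] acc=19, pass-E 2, pass-S 19

(row, col, cycle) = (2, 1, 5)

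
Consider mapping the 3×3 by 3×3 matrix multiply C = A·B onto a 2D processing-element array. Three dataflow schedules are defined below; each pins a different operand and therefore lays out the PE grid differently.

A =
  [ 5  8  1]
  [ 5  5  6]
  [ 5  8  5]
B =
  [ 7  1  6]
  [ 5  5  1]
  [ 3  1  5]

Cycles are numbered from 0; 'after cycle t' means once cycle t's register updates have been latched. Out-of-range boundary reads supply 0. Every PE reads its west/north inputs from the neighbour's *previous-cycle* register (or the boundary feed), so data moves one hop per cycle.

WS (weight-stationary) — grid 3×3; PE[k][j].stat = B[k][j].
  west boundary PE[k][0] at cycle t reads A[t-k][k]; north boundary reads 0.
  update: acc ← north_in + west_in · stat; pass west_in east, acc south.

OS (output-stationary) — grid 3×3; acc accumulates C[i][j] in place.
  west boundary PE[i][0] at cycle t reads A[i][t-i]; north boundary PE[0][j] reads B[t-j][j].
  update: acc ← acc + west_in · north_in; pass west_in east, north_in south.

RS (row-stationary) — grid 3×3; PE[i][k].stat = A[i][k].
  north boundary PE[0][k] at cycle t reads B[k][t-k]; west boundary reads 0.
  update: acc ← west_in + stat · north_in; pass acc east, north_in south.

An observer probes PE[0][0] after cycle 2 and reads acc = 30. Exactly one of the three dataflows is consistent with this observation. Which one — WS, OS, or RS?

dataflow = RS

WS [3×3] PE[0][0] across cycles:
  cycle 0: PE[0][0] → acc 35, east 5, south 35
  cycle 1: PE[0][0] → acc 35, east 5, south 35
  cycle 2: PE[0][0] → acc 35, east 5, south 35
OS [3×3] PE[0][0] across cycles:
  cycle 0: PE[0][0] → acc 35, east 5, south 7
  cycle 1: PE[0][0] → acc 75, east 8, south 5
  cycle 2: PE[0][0] → acc 78, east 1, south 3
RS [3×3] PE[0][0] across cycles:
  cycle 0: PE[0][0] → acc 35, east 35, south 7
  cycle 1: PE[0][0] → acc 5, east 5, south 1
  cycle 2: PE[0][0] → acc 30, east 30, south 6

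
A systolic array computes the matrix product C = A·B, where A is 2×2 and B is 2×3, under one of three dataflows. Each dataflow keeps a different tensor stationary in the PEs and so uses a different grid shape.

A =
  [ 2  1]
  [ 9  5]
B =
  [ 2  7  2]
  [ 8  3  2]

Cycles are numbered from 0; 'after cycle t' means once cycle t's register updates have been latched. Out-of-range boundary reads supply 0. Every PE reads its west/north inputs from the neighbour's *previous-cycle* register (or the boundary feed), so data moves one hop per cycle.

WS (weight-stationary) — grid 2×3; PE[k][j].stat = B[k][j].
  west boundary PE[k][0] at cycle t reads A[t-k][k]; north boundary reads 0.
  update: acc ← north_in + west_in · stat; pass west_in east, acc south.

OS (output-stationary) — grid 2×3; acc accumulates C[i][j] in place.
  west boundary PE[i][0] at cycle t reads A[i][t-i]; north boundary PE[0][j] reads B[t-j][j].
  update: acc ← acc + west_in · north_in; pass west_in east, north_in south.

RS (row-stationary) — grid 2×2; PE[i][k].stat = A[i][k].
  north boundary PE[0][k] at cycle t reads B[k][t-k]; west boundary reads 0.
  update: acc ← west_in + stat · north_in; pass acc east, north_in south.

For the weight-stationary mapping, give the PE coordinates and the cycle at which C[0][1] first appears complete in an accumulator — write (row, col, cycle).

(row, col, cycle) = (1, 1, 2)

WS — PE[1][1] is where C[0][1] collects:
  [0] (1,1) acc=0 (h:0 v:0)
  [1] (1,1) acc=0 (h:0 v:0)
  [2] (1,1) acc=17 (h:1 v:17)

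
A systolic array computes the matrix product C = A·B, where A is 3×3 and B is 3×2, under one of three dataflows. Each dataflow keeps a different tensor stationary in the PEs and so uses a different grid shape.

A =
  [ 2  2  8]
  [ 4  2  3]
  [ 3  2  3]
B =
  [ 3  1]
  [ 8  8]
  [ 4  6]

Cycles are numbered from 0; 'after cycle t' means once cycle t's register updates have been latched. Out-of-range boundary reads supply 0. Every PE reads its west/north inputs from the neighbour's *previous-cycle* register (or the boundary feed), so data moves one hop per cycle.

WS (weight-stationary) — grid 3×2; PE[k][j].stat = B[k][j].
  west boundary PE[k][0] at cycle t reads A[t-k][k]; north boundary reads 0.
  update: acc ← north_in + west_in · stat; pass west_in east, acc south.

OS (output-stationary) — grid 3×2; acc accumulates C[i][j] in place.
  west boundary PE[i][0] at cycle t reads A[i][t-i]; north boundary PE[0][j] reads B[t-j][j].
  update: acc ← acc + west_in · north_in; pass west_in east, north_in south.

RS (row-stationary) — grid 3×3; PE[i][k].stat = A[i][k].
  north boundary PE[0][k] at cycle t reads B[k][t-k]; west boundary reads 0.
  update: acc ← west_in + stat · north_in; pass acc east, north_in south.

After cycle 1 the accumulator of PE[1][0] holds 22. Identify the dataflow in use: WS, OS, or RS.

dataflow = WS

Under WS (3×2), PE[1][0]:
  step 0 · PE1,0: acc=0; fwd→0 fwd↓0
  step 1 · PE1,0: acc=22; fwd→2 fwd↓22
Under OS (3×2), PE[1][0]:
  step 0 · PE1,0: acc=0; fwd→0 fwd↓0
  step 1 · PE1,0: acc=12; fwd→4 fwd↓3
Under RS (3×3), PE[1][0]:
  step 0 · PE1,0: acc=0; fwd→0 fwd↓0
  step 1 · PE1,0: acc=12; fwd→12 fwd↓3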